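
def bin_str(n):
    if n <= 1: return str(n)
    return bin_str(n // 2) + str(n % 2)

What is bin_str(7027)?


bin_str(7027) = bin_str(3513) + '1'
bin_str(3513) = bin_str(1756) + '1'
bin_str(1756) = bin_str(878) + '0'
bin_str(878) = bin_str(439) + '0'
bin_str(439) = bin_str(219) + '1'
bin_str(219) = bin_str(109) + '1'
bin_str(109) = bin_str(54) + '1'
bin_str(54) = bin_str(27) + '0'
bin_str(27) = bin_str(13) + '1'
bin_str(13) = bin_str(6) + '1'
bin_str(6) = bin_str(3) + '0'
bin_str(3) = bin_str(1) + '1'
bin_str(1) = '1'  (base case)
Concatenating: '1' + '1' + '0' + '1' + '1' + '0' + '1' + '1' + '1' + '0' + '0' + '1' + '1' = '1101101110011'

1101101110011


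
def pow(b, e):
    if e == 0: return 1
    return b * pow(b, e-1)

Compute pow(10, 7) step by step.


pow(10, 7)
= 10 * pow(10, 6)
= 10 * 10 * pow(10, 5)
= 10 * 10 * 10 * pow(10, 4)
= 10 * 10 * 10 * 10 * pow(10, 3)
= 10 * 10 * 10 * 10 * 10 * pow(10, 2)
= 10 * 10 * 10 * 10 * 10 * 10 * pow(10, 1)
= 10 * 10 * 10 * 10 * 10 * 10 * 10 * pow(10, 0)
= 10 * 10 * 10 * 10 * 10 * 10 * 10 * 1
= 10000000

10000000


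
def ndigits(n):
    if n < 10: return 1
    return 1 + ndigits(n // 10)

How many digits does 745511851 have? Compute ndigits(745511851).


ndigits(745511851) = 1 + ndigits(74551185)
ndigits(74551185) = 1 + ndigits(7455118)
ndigits(7455118) = 1 + ndigits(745511)
ndigits(745511) = 1 + ndigits(74551)
ndigits(74551) = 1 + ndigits(7455)
ndigits(7455) = 1 + ndigits(745)
ndigits(745) = 1 + ndigits(74)
ndigits(74) = 1 + ndigits(7)
ndigits(7) = 1  (base case: 7 < 10)
Unwinding: 1 + 1 + 1 + 1 + 1 + 1 + 1 + 1 + 1 = 9

9


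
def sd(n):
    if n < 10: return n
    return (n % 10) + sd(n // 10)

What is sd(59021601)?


sd(59021601) = 1 + sd(5902160)
sd(5902160) = 0 + sd(590216)
sd(590216) = 6 + sd(59021)
sd(59021) = 1 + sd(5902)
sd(5902) = 2 + sd(590)
sd(590) = 0 + sd(59)
sd(59) = 9 + sd(5)
sd(5) = 5  (base case)
Total: 1 + 0 + 6 + 1 + 2 + 0 + 9 + 5 = 24

24


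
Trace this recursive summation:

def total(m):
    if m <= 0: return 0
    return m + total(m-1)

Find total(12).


total(12)
= 12 + 11 + 10 + 9 + 8 + 7 + 6 + 5 + 4 + 3 + 2 + 1 + total(0)
= 12 + 11 + 10 + 9 + 8 + 7 + 6 + 5 + 4 + 3 + 2 + 1 + 0
= 78

78


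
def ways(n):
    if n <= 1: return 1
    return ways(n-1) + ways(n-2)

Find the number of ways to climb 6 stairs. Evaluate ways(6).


Building up from base cases:
ways(0) = 1
ways(1) = 1
ways(2) = ways(1) + ways(0) = 1 + 1 = 2
ways(3) = ways(2) + ways(1) = 2 + 1 = 3
ways(4) = ways(3) + ways(2) = 3 + 2 = 5
ways(5) = ways(4) + ways(3) = 5 + 3 = 8
ways(6) = ways(5) + ways(4) = 8 + 5 = 13

13


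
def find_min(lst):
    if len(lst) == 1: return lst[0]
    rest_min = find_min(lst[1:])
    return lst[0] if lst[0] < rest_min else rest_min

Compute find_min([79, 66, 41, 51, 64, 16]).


find_min([79, 66, 41, 51, 64, 16]): compare 79 with find_min([66, 41, 51, 64, 16])
find_min([66, 41, 51, 64, 16]): compare 66 with find_min([41, 51, 64, 16])
find_min([41, 51, 64, 16]): compare 41 with find_min([51, 64, 16])
find_min([51, 64, 16]): compare 51 with find_min([64, 16])
find_min([64, 16]): compare 64 with find_min([16])
find_min([16]) = 16  (base case)
Compare 64 with 16 -> 16
Compare 51 with 16 -> 16
Compare 41 with 16 -> 16
Compare 66 with 16 -> 16
Compare 79 with 16 -> 16

16


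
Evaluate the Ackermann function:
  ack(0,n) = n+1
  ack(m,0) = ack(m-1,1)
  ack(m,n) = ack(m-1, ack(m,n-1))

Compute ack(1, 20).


ack(1, 20) = ack(0, ack(1, 19))
  ack(1, 19) = ack(0, ack(1, 18))
    ack(1, 18) = ack(0, ack(1, 17))
      ack(1, 17) = ack(0, ack(1, 16))
        ack(1, 16) = ack(0, ack(1, 15))
          ack(1, 15) = ack(0, ack(1, 14))
          ack(1, 14) = ack(0, ack(1, 13))
          ack(1, 13) = ack(0, ack(1, 12))
          ack(1, 12) = ack(0, ack(1, 11))
          ack(1, 11) = ack(0, ack(1, 10))
          ack(1, 10) = ack(0, ack(1, 9))
          ack(1, 9) = ack(0, ack(1, 8))
          ack(1, 8) = ack(0, ack(1, 7))
          ack(1, 7) = ack(0, ack(1, 6))
          ack(1, 6) = ack(0, ack(1, 5))
          ack(1, 5) = ack(0, ack(1, 4))
          ack(1, 4) = ack(0, ack(1, 3))
          ack(1, 3) = ack(0, ack(1, 2))
          ack(1, 2) = ack(0, ack(1, 1))
          ack(1, 1) = ack(0, ack(1, 0))
          ack(1, 0) = ack(0, 1)
          ack(0, 1) = 2
            = ack(0, 2)
          ack(0, 2) = 3
            = ack(0, 3)
... (trace truncated)
Result: ack(1, 20) = 22

22


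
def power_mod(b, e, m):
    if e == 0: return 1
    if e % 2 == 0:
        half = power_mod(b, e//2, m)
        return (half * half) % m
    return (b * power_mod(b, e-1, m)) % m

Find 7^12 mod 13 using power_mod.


power_mod(7, 12, 13): e is even, compute power_mod(7, 6, 13)
  power_mod(7, 6, 13): e is even, compute power_mod(7, 3, 13)
    power_mod(7, 3, 13): e is odd, compute power_mod(7, 2, 13)
      power_mod(7, 2, 13): e is even, compute power_mod(7, 1, 13)
        power_mod(7, 1, 13): e is odd, compute power_mod(7, 0, 13)
          power_mod(7, 0, 13) = 1
        (7 * 1) % 13 = 7
      half=7, (7*7) % 13 = 10
    (7 * 10) % 13 = 5
  half=5, (5*5) % 13 = 12
half=12, (12*12) % 13 = 1

1


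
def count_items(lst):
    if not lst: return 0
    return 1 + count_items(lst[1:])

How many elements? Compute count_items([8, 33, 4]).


count_items([8, 33, 4]) = 1 + count_items([33, 4])
count_items([33, 4]) = 1 + count_items([4])
count_items([4]) = 1 + count_items([])
count_items([]) = 0  (base case)
Unwinding: 1 + 1 + 1 + 0 = 3

3


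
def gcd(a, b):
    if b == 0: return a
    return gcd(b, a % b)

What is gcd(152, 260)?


gcd(152, 260) = gcd(260, 152)
gcd(260, 152) = gcd(152, 108)
gcd(152, 108) = gcd(108, 44)
gcd(108, 44) = gcd(44, 20)
gcd(44, 20) = gcd(20, 4)
gcd(20, 4) = gcd(4, 0)
gcd(4, 0) = 4  (base case)

4


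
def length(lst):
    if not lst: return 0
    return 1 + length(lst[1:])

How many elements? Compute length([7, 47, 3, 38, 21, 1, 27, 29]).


length([7, 47, 3, 38, 21, 1, 27, 29]) = 1 + length([47, 3, 38, 21, 1, 27, 29])
length([47, 3, 38, 21, 1, 27, 29]) = 1 + length([3, 38, 21, 1, 27, 29])
length([3, 38, 21, 1, 27, 29]) = 1 + length([38, 21, 1, 27, 29])
length([38, 21, 1, 27, 29]) = 1 + length([21, 1, 27, 29])
length([21, 1, 27, 29]) = 1 + length([1, 27, 29])
length([1, 27, 29]) = 1 + length([27, 29])
length([27, 29]) = 1 + length([29])
length([29]) = 1 + length([])
length([]) = 0  (base case)
Unwinding: 1 + 1 + 1 + 1 + 1 + 1 + 1 + 1 + 0 = 8

8


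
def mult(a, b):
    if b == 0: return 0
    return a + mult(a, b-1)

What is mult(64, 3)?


mult(64, 3) = 64 + mult(64, 2)
mult(64, 2) = 64 + mult(64, 1)
mult(64, 1) = 64 + mult(64, 0)
mult(64, 0) = 0  (base case)
Total: 64 + 64 + 64 + 0 = 192

192


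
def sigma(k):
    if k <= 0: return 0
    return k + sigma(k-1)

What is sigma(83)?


sigma(83)
= 83 + 82 + 81 + 80 + 79 + 78 + 77 + 76 + 75 + 74 + 73 + 72 + 71 + 70 + 69 + 68 + 67 + 66 + 65 + 64 + 63 + 62 + 61 + 60 + 59 + 58 + 57 + 56 + 55 + 54 + 53 + 52 + 51 + 50 + 49 + 48 + 47 + 46 + 45 + 44 + 43 + 42 + 41 + 40 + 39 + 38 + 37 + 36 + 35 + 34 + 33 + 32 + 31 + 30 + 29 + 28 + 27 + 26 + 25 + 24 + 23 + 22 + 21 + 20 + 19 + 18 + 17 + 16 + 15 + 14 + 13 + 12 + 11 + 10 + 9 + 8 + 7 + 6 + 5 + 4 + 3 + 2 + 1 + sigma(0)
= 83 + 82 + 81 + 80 + 79 + 78 + 77 + 76 + 75 + 74 + 73 + 72 + 71 + 70 + 69 + 68 + 67 + 66 + 65 + 64 + 63 + 62 + 61 + 60 + 59 + 58 + 57 + 56 + 55 + 54 + 53 + 52 + 51 + 50 + 49 + 48 + 47 + 46 + 45 + 44 + 43 + 42 + 41 + 40 + 39 + 38 + 37 + 36 + 35 + 34 + 33 + 32 + 31 + 30 + 29 + 28 + 27 + 26 + 25 + 24 + 23 + 22 + 21 + 20 + 19 + 18 + 17 + 16 + 15 + 14 + 13 + 12 + 11 + 10 + 9 + 8 + 7 + 6 + 5 + 4 + 3 + 2 + 1 + 0
= 3486

3486


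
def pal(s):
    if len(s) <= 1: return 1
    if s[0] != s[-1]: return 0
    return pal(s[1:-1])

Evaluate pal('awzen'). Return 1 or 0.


pal('awzen'): s[0]='a' != s[-1]='n' -> return 0
Result: 0 (not a palindrome)

0


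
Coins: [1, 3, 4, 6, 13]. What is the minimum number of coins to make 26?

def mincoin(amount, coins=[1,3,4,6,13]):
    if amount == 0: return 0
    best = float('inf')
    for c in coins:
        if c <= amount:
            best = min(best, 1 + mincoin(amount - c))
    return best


Building up with DP:
mincoin(0) = 0
mincoin(1) = min(1+mincoin(0)=1+0=1) = 1
mincoin(2) = min(1+mincoin(1)=1+1=2) = 2
mincoin(3) = min(1+mincoin(2)=1+2=3, 1+mincoin(0)=1+0=1) = 1
mincoin(4) = min(1+mincoin(3)=1+1=2, 1+mincoin(1)=1+1=2, 1+mincoin(0)=1+0=1) = 1
mincoin(5) = min(1+mincoin(4)=1+1=2, 1+mincoin(2)=1+2=3, 1+mincoin(1)=1+1=2) = 2
mincoin(6) = min(1+mincoin(5)=1+2=3, 1+mincoin(3)=1+1=2, 1+mincoin(2)=1+2=3, 1+mincoin(0)=1+0=1) = 1
mincoin(7) = min(1+mincoin(6)=1+1=2, 1+mincoin(4)=1+1=2, 1+mincoin(3)=1+1=2, 1+mincoin(1)=1+1=2) = 2
mincoin(8) = min(1+mincoin(7)=1+2=3, 1+mincoin(5)=1+2=3, 1+mincoin(4)=1+1=2, 1+mincoin(2)=1+2=3) = 2
mincoin(9) = min(1+mincoin(8)=1+2=3, 1+mincoin(6)=1+1=2, 1+mincoin(5)=1+2=3, 1+mincoin(3)=1+1=2) = 2
mincoin(10) = min(1+mincoin(9)=1+2=3, 1+mincoin(7)=1+2=3, 1+mincoin(6)=1+1=2, 1+mincoin(4)=1+1=2) = 2
mincoin(11) = min(1+mincoin(10)=1+2=3, 1+mincoin(8)=1+2=3, 1+mincoin(7)=1+2=3, 1+mincoin(5)=1+2=3) = 3
mincoin(12) = min(1+mincoin(11)=1+3=4, 1+mincoin(9)=1+2=3, 1+mincoin(8)=1+2=3, 1+mincoin(6)=1+1=2) = 2
mincoin(13) = min(1+mincoin(12)=1+2=3, 1+mincoin(10)=1+2=3, 1+mincoin(9)=1+2=3, 1+mincoin(7)=1+2=3, 1+mincoin(0)=1+0=1) = 1
mincoin(14) = min(1+mincoin(13)=1+1=2, 1+mincoin(11)=1+3=4, 1+mincoin(10)=1+2=3, 1+mincoin(8)=1+2=3, 1+mincoin(1)=1+1=2) = 2
mincoin(15) = min(1+mincoin(14)=1+2=3, 1+mincoin(12)=1+2=3, 1+mincoin(11)=1+3=4, 1+mincoin(9)=1+2=3, 1+mincoin(2)=1+2=3) = 3
mincoin(16) = min(1+mincoin(15)=1+3=4, 1+mincoin(13)=1+1=2, 1+mincoin(12)=1+2=3, 1+mincoin(10)=1+2=3, 1+mincoin(3)=1+1=2) = 2
mincoin(17) = min(1+mincoin(16)=1+2=3, 1+mincoin(14)=1+2=3, 1+mincoin(13)=1+1=2, 1+mincoin(11)=1+3=4, 1+mincoin(4)=1+1=2) = 2
mincoin(18) = min(1+mincoin(17)=1+2=3, 1+mincoin(15)=1+3=4, 1+mincoin(14)=1+2=3, 1+mincoin(12)=1+2=3, 1+mincoin(5)=1+2=3) = 3
mincoin(19) = min(1+mincoin(18)=1+3=4, 1+mincoin(16)=1+2=3, 1+mincoin(15)=1+3=4, 1+mincoin(13)=1+1=2, 1+mincoin(6)=1+1=2) = 2
mincoin(20) = min(1+mincoin(19)=1+2=3, 1+mincoin(17)=1+2=3, 1+mincoin(16)=1+2=3, 1+mincoin(14)=1+2=3, 1+mincoin(7)=1+2=3) = 3
mincoin(21) = min(1+mincoin(20)=1+3=4, 1+mincoin(18)=1+3=4, 1+mincoin(17)=1+2=3, 1+mincoin(15)=1+3=4, 1+mincoin(8)=1+2=3) = 3
mincoin(22) = min(1+mincoin(21)=1+3=4, 1+mincoin(19)=1+2=3, 1+mincoin(18)=1+3=4, 1+mincoin(16)=1+2=3, 1+mincoin(9)=1+2=3) = 3
mincoin(23) = min(1+mincoin(22)=1+3=4, 1+mincoin(20)=1+3=4, 1+mincoin(19)=1+2=3, 1+mincoin(17)=1+2=3, 1+mincoin(10)=1+2=3) = 3
mincoin(24) = min(1+mincoin(23)=1+3=4, 1+mincoin(21)=1+3=4, 1+mincoin(20)=1+3=4, 1+mincoin(18)=1+3=4, 1+mincoin(11)=1+3=4) = 4
mincoin(25) = min(1+mincoin(24)=1+4=5, 1+mincoin(22)=1+3=4, 1+mincoin(21)=1+3=4, 1+mincoin(19)=1+2=3, 1+mincoin(12)=1+2=3) = 3
mincoin(26) = min(1+mincoin(25)=1+3=4, 1+mincoin(23)=1+3=4, 1+mincoin(22)=1+3=4, 1+mincoin(20)=1+3=4, 1+mincoin(13)=1+1=2) = 2

2


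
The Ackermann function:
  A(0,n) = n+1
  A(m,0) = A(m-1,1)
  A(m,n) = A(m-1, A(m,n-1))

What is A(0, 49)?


A(0, 49) = 50
Result: A(0, 49) = 50

50


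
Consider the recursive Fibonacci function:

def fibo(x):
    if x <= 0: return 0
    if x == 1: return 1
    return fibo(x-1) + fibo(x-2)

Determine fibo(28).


Computing fibo(28) bottom-up:
fibo(0) = 0
fibo(1) = 1
fibo(2) = fibo(1) + fibo(0) = 1 + 0 = 1
fibo(3) = fibo(2) + fibo(1) = 1 + 1 = 2
fibo(4) = fibo(3) + fibo(2) = 2 + 1 = 3
fibo(5) = fibo(4) + fibo(3) = 3 + 2 = 5
fibo(6) = fibo(5) + fibo(4) = 5 + 3 = 8
fibo(7) = fibo(6) + fibo(5) = 8 + 5 = 13
fibo(8) = fibo(7) + fibo(6) = 13 + 8 = 21
fibo(9) = fibo(8) + fibo(7) = 21 + 13 = 34
fibo(10) = fibo(9) + fibo(8) = 34 + 21 = 55
fibo(11) = fibo(10) + fibo(9) = 55 + 34 = 89
fibo(12) = fibo(11) + fibo(10) = 89 + 55 = 144
fibo(13) = fibo(12) + fibo(11) = 144 + 89 = 233
fibo(14) = fibo(13) + fibo(12) = 233 + 144 = 377
fibo(15) = fibo(14) + fibo(13) = 377 + 233 = 610
fibo(16) = fibo(15) + fibo(14) = 610 + 377 = 987
fibo(17) = fibo(16) + fibo(15) = 987 + 610 = 1597
fibo(18) = fibo(17) + fibo(16) = 1597 + 987 = 2584
fibo(19) = fibo(18) + fibo(17) = 2584 + 1597 = 4181
fibo(20) = fibo(19) + fibo(18) = 4181 + 2584 = 6765
fibo(21) = fibo(20) + fibo(19) = 6765 + 4181 = 10946
fibo(22) = fibo(21) + fibo(20) = 10946 + 6765 = 17711
fibo(23) = fibo(22) + fibo(21) = 17711 + 10946 = 28657
fibo(24) = fibo(23) + fibo(22) = 28657 + 17711 = 46368
fibo(25) = fibo(24) + fibo(23) = 46368 + 28657 = 75025
fibo(26) = fibo(25) + fibo(24) = 75025 + 46368 = 121393
fibo(27) = fibo(26) + fibo(25) = 121393 + 75025 = 196418
fibo(28) = fibo(27) + fibo(26) = 196418 + 121393 = 317811

317811


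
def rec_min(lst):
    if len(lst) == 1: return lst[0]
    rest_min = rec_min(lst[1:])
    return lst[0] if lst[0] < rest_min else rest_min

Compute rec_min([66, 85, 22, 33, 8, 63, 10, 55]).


rec_min([66, 85, 22, 33, 8, 63, 10, 55]): compare 66 with rec_min([85, 22, 33, 8, 63, 10, 55])
rec_min([85, 22, 33, 8, 63, 10, 55]): compare 85 with rec_min([22, 33, 8, 63, 10, 55])
rec_min([22, 33, 8, 63, 10, 55]): compare 22 with rec_min([33, 8, 63, 10, 55])
rec_min([33, 8, 63, 10, 55]): compare 33 with rec_min([8, 63, 10, 55])
rec_min([8, 63, 10, 55]): compare 8 with rec_min([63, 10, 55])
rec_min([63, 10, 55]): compare 63 with rec_min([10, 55])
rec_min([10, 55]): compare 10 with rec_min([55])
rec_min([55]) = 55  (base case)
Compare 10 with 55 -> 10
Compare 63 with 10 -> 10
Compare 8 with 10 -> 8
Compare 33 with 8 -> 8
Compare 22 with 8 -> 8
Compare 85 with 8 -> 8
Compare 66 with 8 -> 8

8


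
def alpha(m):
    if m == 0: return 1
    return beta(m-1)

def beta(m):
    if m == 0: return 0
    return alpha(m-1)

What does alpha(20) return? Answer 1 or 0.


alpha(20) = beta(19)
beta(19) = alpha(18)
alpha(18) = beta(17)
beta(17) = alpha(16)
alpha(16) = beta(15)
beta(15) = alpha(14)
alpha(14) = beta(13)
beta(13) = alpha(12)
alpha(12) = beta(11)
beta(11) = alpha(10)
alpha(10) = beta(9)
beta(9) = alpha(8)
alpha(8) = beta(7)
beta(7) = alpha(6)
alpha(6) = beta(5)
beta(5) = alpha(4)
alpha(4) = beta(3)
beta(3) = alpha(2)
alpha(2) = beta(1)
beta(1) = alpha(0)
alpha(0) = 1  (base case)
Result: 1

1


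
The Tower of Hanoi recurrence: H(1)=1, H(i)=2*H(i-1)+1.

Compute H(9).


H(9) = 2 * H(8) + 1
H(8) = 2 * H(7) + 1
H(7) = 2 * H(6) + 1
H(6) = 2 * H(5) + 1
H(5) = 2 * H(4) + 1
H(4) = 2 * H(3) + 1
H(3) = 2 * H(2) + 1
H(2) = 2 * H(1) + 1
H(1) = 1  (base case)
H(2) = 2 * 1 + 1 = 3
H(3) = 2 * 3 + 1 = 7
H(4) = 2 * 7 + 1 = 15
H(5) = 2 * 15 + 1 = 31
H(6) = 2 * 31 + 1 = 63
H(7) = 2 * 63 + 1 = 127
H(8) = 2 * 127 + 1 = 255
H(9) = 2 * 255 + 1 = 511

511


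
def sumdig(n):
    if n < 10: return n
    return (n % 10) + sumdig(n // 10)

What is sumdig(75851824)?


sumdig(75851824) = 4 + sumdig(7585182)
sumdig(7585182) = 2 + sumdig(758518)
sumdig(758518) = 8 + sumdig(75851)
sumdig(75851) = 1 + sumdig(7585)
sumdig(7585) = 5 + sumdig(758)
sumdig(758) = 8 + sumdig(75)
sumdig(75) = 5 + sumdig(7)
sumdig(7) = 7  (base case)
Total: 4 + 2 + 8 + 1 + 5 + 8 + 5 + 7 = 40

40


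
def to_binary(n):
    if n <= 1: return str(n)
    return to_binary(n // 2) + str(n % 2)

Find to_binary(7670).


to_binary(7670) = to_binary(3835) + '0'
to_binary(3835) = to_binary(1917) + '1'
to_binary(1917) = to_binary(958) + '1'
to_binary(958) = to_binary(479) + '0'
to_binary(479) = to_binary(239) + '1'
to_binary(239) = to_binary(119) + '1'
to_binary(119) = to_binary(59) + '1'
to_binary(59) = to_binary(29) + '1'
to_binary(29) = to_binary(14) + '1'
to_binary(14) = to_binary(7) + '0'
to_binary(7) = to_binary(3) + '1'
to_binary(3) = to_binary(1) + '1'
to_binary(1) = '1'  (base case)
Concatenating: '1' + '1' + '1' + '0' + '1' + '1' + '1' + '1' + '1' + '0' + '1' + '1' + '0' = '1110111110110'

1110111110110


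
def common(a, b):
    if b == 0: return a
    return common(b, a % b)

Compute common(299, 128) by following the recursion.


common(299, 128) = common(128, 43)
common(128, 43) = common(43, 42)
common(43, 42) = common(42, 1)
common(42, 1) = common(1, 0)
common(1, 0) = 1  (base case)

1


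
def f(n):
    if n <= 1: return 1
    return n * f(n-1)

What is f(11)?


f(11)
= 11 * f(10)
= 11 * 10 * f(9)
= 11 * 10 * 9 * f(8)
= 11 * 10 * 9 * 8 * f(7)
= 11 * 10 * 9 * 8 * 7 * f(6)
= 11 * 10 * 9 * 8 * 7 * 6 * f(5)
= 11 * 10 * 9 * 8 * 7 * 6 * 5 * f(4)
= 11 * 10 * 9 * 8 * 7 * 6 * 5 * 4 * f(3)
= 11 * 10 * 9 * 8 * 7 * 6 * 5 * 4 * 3 * f(2)
= 11 * 10 * 9 * 8 * 7 * 6 * 5 * 4 * 3 * 2 * f(1)
= 11 * 10 * 9 * 8 * 7 * 6 * 5 * 4 * 3 * 2 * 1
= 39916800

39916800


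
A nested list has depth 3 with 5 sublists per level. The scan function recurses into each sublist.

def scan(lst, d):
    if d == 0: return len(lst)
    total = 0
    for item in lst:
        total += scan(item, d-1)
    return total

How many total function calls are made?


At depth 0 (root): 1 call
At depth 1: each of 1 parents calls scan on 5 children = 5 calls
At depth 2: each of 5 parents calls scan on 5 children = 25 calls
At depth 3: each of 25 parents calls scan on 5 children = 125 calls
Total: 1 + 5 + 25 + 125 = 156

156


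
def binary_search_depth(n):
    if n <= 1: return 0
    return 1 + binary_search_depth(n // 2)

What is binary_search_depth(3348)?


3348 / 2 = 1674
1674 / 2 = 837
837 / 2 = 418
418 / 2 = 209
209 / 2 = 104
104 / 2 = 52
52 / 2 = 26
26 / 2 = 13
13 / 2 = 6
6 / 2 = 3
3 / 2 = 1
Reached 1 after 11 halvings

11


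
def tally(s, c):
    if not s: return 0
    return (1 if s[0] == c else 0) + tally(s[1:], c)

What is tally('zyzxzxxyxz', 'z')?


s[0]='z' == 'z' -> 1
s[0]='y' != 'z' -> 0
s[0]='z' == 'z' -> 1
s[0]='x' != 'z' -> 0
s[0]='z' == 'z' -> 1
s[0]='x' != 'z' -> 0
s[0]='x' != 'z' -> 0
s[0]='y' != 'z' -> 0
s[0]='x' != 'z' -> 0
s[0]='z' == 'z' -> 1
Sum: 1 + 0 + 1 + 0 + 1 + 0 + 0 + 0 + 0 + 1 = 4

4


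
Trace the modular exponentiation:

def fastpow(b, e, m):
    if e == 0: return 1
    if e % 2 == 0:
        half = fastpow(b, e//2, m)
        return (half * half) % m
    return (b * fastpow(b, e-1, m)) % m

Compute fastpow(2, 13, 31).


fastpow(2, 13, 31): e is odd, compute fastpow(2, 12, 31)
  fastpow(2, 12, 31): e is even, compute fastpow(2, 6, 31)
    fastpow(2, 6, 31): e is even, compute fastpow(2, 3, 31)
      fastpow(2, 3, 31): e is odd, compute fastpow(2, 2, 31)
        fastpow(2, 2, 31): e is even, compute fastpow(2, 1, 31)
          fastpow(2, 1, 31): e is odd, compute fastpow(2, 0, 31)
          fastpow(2, 0, 31) = 1
          (2 * 1) % 31 = 2
        half=2, (2*2) % 31 = 4
      (2 * 4) % 31 = 8
    half=8, (8*8) % 31 = 2
  half=2, (2*2) % 31 = 4
(2 * 4) % 31 = 8

8


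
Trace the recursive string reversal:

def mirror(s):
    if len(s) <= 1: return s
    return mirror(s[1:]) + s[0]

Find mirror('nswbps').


mirror('nswbps') = mirror('swbps') + 'n'
mirror('swbps') = mirror('wbps') + 's'
mirror('wbps') = mirror('bps') + 'w'
mirror('bps') = mirror('ps') + 'b'
mirror('ps') = mirror('s') + 'p'
mirror('s') = 's'  (base case)
Concatenating: 's' + 'p' + 'b' + 'w' + 's' + 'n' = 'spbwsn'

spbwsn


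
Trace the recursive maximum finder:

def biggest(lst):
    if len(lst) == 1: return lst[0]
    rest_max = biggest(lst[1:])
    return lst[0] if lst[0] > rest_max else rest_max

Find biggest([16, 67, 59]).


biggest([16, 67, 59]): compare 16 with biggest([67, 59])
biggest([67, 59]): compare 67 with biggest([59])
biggest([59]) = 59  (base case)
Compare 67 with 59 -> 67
Compare 16 with 67 -> 67

67


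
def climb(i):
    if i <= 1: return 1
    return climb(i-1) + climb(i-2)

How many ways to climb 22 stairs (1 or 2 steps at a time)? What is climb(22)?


Building up from base cases:
climb(0) = 1
climb(1) = 1
climb(2) = climb(1) + climb(0) = 1 + 1 = 2
climb(3) = climb(2) + climb(1) = 2 + 1 = 3
climb(4) = climb(3) + climb(2) = 3 + 2 = 5
climb(5) = climb(4) + climb(3) = 5 + 3 = 8
climb(6) = climb(5) + climb(4) = 8 + 5 = 13
climb(7) = climb(6) + climb(5) = 13 + 8 = 21
climb(8) = climb(7) + climb(6) = 21 + 13 = 34
climb(9) = climb(8) + climb(7) = 34 + 21 = 55
climb(10) = climb(9) + climb(8) = 55 + 34 = 89
climb(11) = climb(10) + climb(9) = 89 + 55 = 144
climb(12) = climb(11) + climb(10) = 144 + 89 = 233
climb(13) = climb(12) + climb(11) = 233 + 144 = 377
climb(14) = climb(13) + climb(12) = 377 + 233 = 610
climb(15) = climb(14) + climb(13) = 610 + 377 = 987
climb(16) = climb(15) + climb(14) = 987 + 610 = 1597
climb(17) = climb(16) + climb(15) = 1597 + 987 = 2584
climb(18) = climb(17) + climb(16) = 2584 + 1597 = 4181
climb(19) = climb(18) + climb(17) = 4181 + 2584 = 6765
climb(20) = climb(19) + climb(18) = 6765 + 4181 = 10946
climb(21) = climb(20) + climb(19) = 10946 + 6765 = 17711
climb(22) = climb(21) + climb(20) = 17711 + 10946 = 28657

28657


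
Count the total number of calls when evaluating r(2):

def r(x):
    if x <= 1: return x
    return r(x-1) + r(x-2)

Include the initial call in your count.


Let C(n) = total calls for r(n)
C(0) = 1, C(1) = 1
C(2) = 1 + C(1) + C(0) = 1 + 1 + 1 = 3

3


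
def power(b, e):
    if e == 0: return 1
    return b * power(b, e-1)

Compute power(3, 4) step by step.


power(3, 4)
= 3 * power(3, 3)
= 3 * 3 * power(3, 2)
= 3 * 3 * 3 * power(3, 1)
= 3 * 3 * 3 * 3 * power(3, 0)
= 3 * 3 * 3 * 3 * 1
= 81

81


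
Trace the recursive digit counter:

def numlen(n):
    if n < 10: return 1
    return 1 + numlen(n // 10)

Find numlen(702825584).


numlen(702825584) = 1 + numlen(70282558)
numlen(70282558) = 1 + numlen(7028255)
numlen(7028255) = 1 + numlen(702825)
numlen(702825) = 1 + numlen(70282)
numlen(70282) = 1 + numlen(7028)
numlen(7028) = 1 + numlen(702)
numlen(702) = 1 + numlen(70)
numlen(70) = 1 + numlen(7)
numlen(7) = 1  (base case: 7 < 10)
Unwinding: 1 + 1 + 1 + 1 + 1 + 1 + 1 + 1 + 1 = 9

9


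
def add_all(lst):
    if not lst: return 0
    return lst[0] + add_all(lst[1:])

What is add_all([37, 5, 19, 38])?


add_all([37, 5, 19, 38]) = 37 + add_all([5, 19, 38])
add_all([5, 19, 38]) = 5 + add_all([19, 38])
add_all([19, 38]) = 19 + add_all([38])
add_all([38]) = 38 + add_all([])
add_all([]) = 0  (base case)
Total: 37 + 5 + 19 + 38 + 0 = 99

99


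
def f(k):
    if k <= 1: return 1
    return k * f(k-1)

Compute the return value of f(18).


f(18)
= 18 * f(17)
= 18 * 17 * f(16)
= 18 * 17 * 16 * f(15)
= 18 * 17 * 16 * 15 * f(14)
= 18 * 17 * 16 * 15 * 14 * f(13)
= 18 * 17 * 16 * 15 * 14 * 13 * f(12)
= 18 * 17 * 16 * 15 * 14 * 13 * 12 * f(11)
= 18 * 17 * 16 * 15 * 14 * 13 * 12 * 11 * f(10)
= 18 * 17 * 16 * 15 * 14 * 13 * 12 * 11 * 10 * f(9)
= 18 * 17 * 16 * 15 * 14 * 13 * 12 * 11 * 10 * 9 * f(8)
= 18 * 17 * 16 * 15 * 14 * 13 * 12 * 11 * 10 * 9 * 8 * f(7)
= 18 * 17 * 16 * 15 * 14 * 13 * 12 * 11 * 10 * 9 * 8 * 7 * f(6)
= 18 * 17 * 16 * 15 * 14 * 13 * 12 * 11 * 10 * 9 * 8 * 7 * 6 * f(5)
= 18 * 17 * 16 * 15 * 14 * 13 * 12 * 11 * 10 * 9 * 8 * 7 * 6 * 5 * f(4)
= 18 * 17 * 16 * 15 * 14 * 13 * 12 * 11 * 10 * 9 * 8 * 7 * 6 * 5 * 4 * f(3)
= 18 * 17 * 16 * 15 * 14 * 13 * 12 * 11 * 10 * 9 * 8 * 7 * 6 * 5 * 4 * 3 * f(2)
= 18 * 17 * 16 * 15 * 14 * 13 * 12 * 11 * 10 * 9 * 8 * 7 * 6 * 5 * 4 * 3 * 2 * f(1)
= 18 * 17 * 16 * 15 * 14 * 13 * 12 * 11 * 10 * 9 * 8 * 7 * 6 * 5 * 4 * 3 * 2 * 1
= 6402373705728000

6402373705728000


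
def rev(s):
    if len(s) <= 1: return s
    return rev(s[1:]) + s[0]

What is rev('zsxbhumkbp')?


rev('zsxbhumkbp') = rev('sxbhumkbp') + 'z'
rev('sxbhumkbp') = rev('xbhumkbp') + 's'
rev('xbhumkbp') = rev('bhumkbp') + 'x'
rev('bhumkbp') = rev('humkbp') + 'b'
rev('humkbp') = rev('umkbp') + 'h'
rev('umkbp') = rev('mkbp') + 'u'
rev('mkbp') = rev('kbp') + 'm'
rev('kbp') = rev('bp') + 'k'
rev('bp') = rev('p') + 'b'
rev('p') = 'p'  (base case)
Concatenating: 'p' + 'b' + 'k' + 'm' + 'u' + 'h' + 'b' + 'x' + 's' + 'z' = 'pbkmuhbxsz'

pbkmuhbxsz


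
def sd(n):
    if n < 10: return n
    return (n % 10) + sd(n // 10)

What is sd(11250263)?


sd(11250263) = 3 + sd(1125026)
sd(1125026) = 6 + sd(112502)
sd(112502) = 2 + sd(11250)
sd(11250) = 0 + sd(1125)
sd(1125) = 5 + sd(112)
sd(112) = 2 + sd(11)
sd(11) = 1 + sd(1)
sd(1) = 1  (base case)
Total: 3 + 6 + 2 + 0 + 5 + 2 + 1 + 1 = 20

20


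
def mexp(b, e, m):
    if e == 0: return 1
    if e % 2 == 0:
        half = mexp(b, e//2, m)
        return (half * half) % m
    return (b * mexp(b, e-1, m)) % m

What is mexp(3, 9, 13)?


mexp(3, 9, 13): e is odd, compute mexp(3, 8, 13)
  mexp(3, 8, 13): e is even, compute mexp(3, 4, 13)
    mexp(3, 4, 13): e is even, compute mexp(3, 2, 13)
      mexp(3, 2, 13): e is even, compute mexp(3, 1, 13)
        mexp(3, 1, 13): e is odd, compute mexp(3, 0, 13)
          mexp(3, 0, 13) = 1
        (3 * 1) % 13 = 3
      half=3, (3*3) % 13 = 9
    half=9, (9*9) % 13 = 3
  half=3, (3*3) % 13 = 9
(3 * 9) % 13 = 1

1


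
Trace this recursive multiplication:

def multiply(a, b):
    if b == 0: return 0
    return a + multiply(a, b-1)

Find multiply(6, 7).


multiply(6, 7) = 6 + multiply(6, 6)
multiply(6, 6) = 6 + multiply(6, 5)
multiply(6, 5) = 6 + multiply(6, 4)
multiply(6, 4) = 6 + multiply(6, 3)
multiply(6, 3) = 6 + multiply(6, 2)
multiply(6, 2) = 6 + multiply(6, 1)
multiply(6, 1) = 6 + multiply(6, 0)
multiply(6, 0) = 0  (base case)
Total: 6 + 6 + 6 + 6 + 6 + 6 + 6 + 0 = 42

42


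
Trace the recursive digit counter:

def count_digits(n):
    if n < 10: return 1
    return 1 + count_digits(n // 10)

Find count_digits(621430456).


count_digits(621430456) = 1 + count_digits(62143045)
count_digits(62143045) = 1 + count_digits(6214304)
count_digits(6214304) = 1 + count_digits(621430)
count_digits(621430) = 1 + count_digits(62143)
count_digits(62143) = 1 + count_digits(6214)
count_digits(6214) = 1 + count_digits(621)
count_digits(621) = 1 + count_digits(62)
count_digits(62) = 1 + count_digits(6)
count_digits(6) = 1  (base case: 6 < 10)
Unwinding: 1 + 1 + 1 + 1 + 1 + 1 + 1 + 1 + 1 = 9

9


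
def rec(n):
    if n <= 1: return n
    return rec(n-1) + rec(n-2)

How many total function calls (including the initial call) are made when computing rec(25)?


Let C(n) = total calls for rec(n)
C(0) = 1, C(1) = 1
C(2) = 1 + C(1) + C(0) = 1 + 1 + 1 = 3
C(3) = 1 + C(2) + C(1) = 1 + 3 + 1 = 5
C(4) = 1 + C(3) + C(2) = 1 + 5 + 3 = 9
C(5) = 1 + C(4) + C(3) = 1 + 9 + 5 = 15
C(6) = 1 + C(5) + C(4) = 1 + 15 + 9 = 25
C(7) = 1 + C(6) + C(5) = 1 + 25 + 15 = 41
C(8) = 1 + C(7) + C(6) = 1 + 41 + 25 = 67
C(9) = 1 + C(8) + C(7) = 1 + 67 + 41 = 109
C(10) = 1 + C(9) + C(8) = 1 + 109 + 67 = 177
C(11) = 1 + C(10) + C(9) = 1 + 177 + 109 = 287
C(12) = 1 + C(11) + C(10) = 1 + 287 + 177 = 465
C(13) = 1 + C(12) + C(11) = 1 + 465 + 287 = 753
C(14) = 1 + C(13) + C(12) = 1 + 753 + 465 = 1219
C(15) = 1 + C(14) + C(13) = 1 + 1219 + 753 = 1973
C(16) = 1 + C(15) + C(14) = 1 + 1973 + 1219 = 3193
C(17) = 1 + C(16) + C(15) = 1 + 3193 + 1973 = 5167
C(18) = 1 + C(17) + C(16) = 1 + 5167 + 3193 = 8361
C(19) = 1 + C(18) + C(17) = 1 + 8361 + 5167 = 13529
C(20) = 1 + C(19) + C(18) = 1 + 13529 + 8361 = 21891
C(21) = 1 + C(20) + C(19) = 1 + 21891 + 13529 = 35421
C(22) = 1 + C(21) + C(20) = 1 + 35421 + 21891 = 57313
C(23) = 1 + C(22) + C(21) = 1 + 57313 + 35421 = 92735
C(24) = 1 + C(23) + C(22) = 1 + 92735 + 57313 = 150049
C(25) = 1 + C(24) + C(23) = 1 + 150049 + 92735 = 242785

242785


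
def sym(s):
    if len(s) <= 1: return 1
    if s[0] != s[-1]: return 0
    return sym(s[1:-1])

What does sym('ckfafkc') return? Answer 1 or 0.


sym('ckfafkc'): s[0]='c' == s[-1]='c' -> check sym('kfafk')
sym('kfafk'): s[0]='k' == s[-1]='k' -> check sym('faf')
sym('faf'): s[0]='f' == s[-1]='f' -> check sym('a')
sym('a'): len <= 1 -> return 1  (base case)
Result: 1 (palindrome)

1


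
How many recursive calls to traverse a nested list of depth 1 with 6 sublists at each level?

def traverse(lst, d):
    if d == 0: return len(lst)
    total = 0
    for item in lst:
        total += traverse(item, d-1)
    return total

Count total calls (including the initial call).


At depth 0 (root): 1 call
At depth 1: each of 1 parents calls traverse on 6 children = 6 calls
Total: 1 + 6 = 7

7


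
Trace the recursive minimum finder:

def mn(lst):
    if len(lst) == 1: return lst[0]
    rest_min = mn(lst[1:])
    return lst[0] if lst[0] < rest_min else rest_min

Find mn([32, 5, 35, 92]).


mn([32, 5, 35, 92]): compare 32 with mn([5, 35, 92])
mn([5, 35, 92]): compare 5 with mn([35, 92])
mn([35, 92]): compare 35 with mn([92])
mn([92]) = 92  (base case)
Compare 35 with 92 -> 35
Compare 5 with 35 -> 5
Compare 32 with 5 -> 5

5


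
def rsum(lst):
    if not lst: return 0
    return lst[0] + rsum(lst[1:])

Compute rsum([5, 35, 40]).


rsum([5, 35, 40]) = 5 + rsum([35, 40])
rsum([35, 40]) = 35 + rsum([40])
rsum([40]) = 40 + rsum([])
rsum([]) = 0  (base case)
Total: 5 + 35 + 40 + 0 = 80

80


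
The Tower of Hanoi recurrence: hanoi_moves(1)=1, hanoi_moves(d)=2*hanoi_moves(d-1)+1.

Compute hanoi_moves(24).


hanoi_moves(24) = 2 * hanoi_moves(23) + 1
hanoi_moves(23) = 2 * hanoi_moves(22) + 1
hanoi_moves(22) = 2 * hanoi_moves(21) + 1
hanoi_moves(21) = 2 * hanoi_moves(20) + 1
hanoi_moves(20) = 2 * hanoi_moves(19) + 1
hanoi_moves(19) = 2 * hanoi_moves(18) + 1
hanoi_moves(18) = 2 * hanoi_moves(17) + 1
hanoi_moves(17) = 2 * hanoi_moves(16) + 1
hanoi_moves(16) = 2 * hanoi_moves(15) + 1
hanoi_moves(15) = 2 * hanoi_moves(14) + 1
hanoi_moves(14) = 2 * hanoi_moves(13) + 1
hanoi_moves(13) = 2 * hanoi_moves(12) + 1
hanoi_moves(12) = 2 * hanoi_moves(11) + 1
hanoi_moves(11) = 2 * hanoi_moves(10) + 1
hanoi_moves(10) = 2 * hanoi_moves(9) + 1
hanoi_moves(9) = 2 * hanoi_moves(8) + 1
hanoi_moves(8) = 2 * hanoi_moves(7) + 1
hanoi_moves(7) = 2 * hanoi_moves(6) + 1
hanoi_moves(6) = 2 * hanoi_moves(5) + 1
hanoi_moves(5) = 2 * hanoi_moves(4) + 1
hanoi_moves(4) = 2 * hanoi_moves(3) + 1
hanoi_moves(3) = 2 * hanoi_moves(2) + 1
hanoi_moves(2) = 2 * hanoi_moves(1) + 1
hanoi_moves(1) = 1  (base case)
hanoi_moves(2) = 2 * 1 + 1 = 3
hanoi_moves(3) = 2 * 3 + 1 = 7
hanoi_moves(4) = 2 * 7 + 1 = 15
hanoi_moves(5) = 2 * 15 + 1 = 31
hanoi_moves(6) = 2 * 31 + 1 = 63
hanoi_moves(7) = 2 * 63 + 1 = 127
hanoi_moves(8) = 2 * 127 + 1 = 255
hanoi_moves(9) = 2 * 255 + 1 = 511
hanoi_moves(10) = 2 * 511 + 1 = 1023
hanoi_moves(11) = 2 * 1023 + 1 = 2047
hanoi_moves(12) = 2 * 2047 + 1 = 4095
hanoi_moves(13) = 2 * 4095 + 1 = 8191
hanoi_moves(14) = 2 * 8191 + 1 = 16383
hanoi_moves(15) = 2 * 16383 + 1 = 32767
hanoi_moves(16) = 2 * 32767 + 1 = 65535
hanoi_moves(17) = 2 * 65535 + 1 = 131071
hanoi_moves(18) = 2 * 131071 + 1 = 262143
hanoi_moves(19) = 2 * 262143 + 1 = 524287
hanoi_moves(20) = 2 * 524287 + 1 = 1048575
hanoi_moves(21) = 2 * 1048575 + 1 = 2097151
hanoi_moves(22) = 2 * 2097151 + 1 = 4194303
hanoi_moves(23) = 2 * 4194303 + 1 = 8388607
hanoi_moves(24) = 2 * 8388607 + 1 = 16777215

16777215


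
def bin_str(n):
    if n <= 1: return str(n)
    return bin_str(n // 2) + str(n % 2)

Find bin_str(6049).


bin_str(6049) = bin_str(3024) + '1'
bin_str(3024) = bin_str(1512) + '0'
bin_str(1512) = bin_str(756) + '0'
bin_str(756) = bin_str(378) + '0'
bin_str(378) = bin_str(189) + '0'
bin_str(189) = bin_str(94) + '1'
bin_str(94) = bin_str(47) + '0'
bin_str(47) = bin_str(23) + '1'
bin_str(23) = bin_str(11) + '1'
bin_str(11) = bin_str(5) + '1'
bin_str(5) = bin_str(2) + '1'
bin_str(2) = bin_str(1) + '0'
bin_str(1) = '1'  (base case)
Concatenating: '1' + '0' + '1' + '1' + '1' + '1' + '0' + '1' + '0' + '0' + '0' + '0' + '1' = '1011110100001'

1011110100001


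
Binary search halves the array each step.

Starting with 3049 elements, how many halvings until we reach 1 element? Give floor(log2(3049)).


3049 / 2 = 1524
1524 / 2 = 762
762 / 2 = 381
381 / 2 = 190
190 / 2 = 95
95 / 2 = 47
47 / 2 = 23
23 / 2 = 11
11 / 2 = 5
5 / 2 = 2
2 / 2 = 1
Reached 1 after 11 halvings

11


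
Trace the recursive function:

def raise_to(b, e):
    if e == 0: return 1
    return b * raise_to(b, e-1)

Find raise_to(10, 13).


raise_to(10, 13)
= 10 * raise_to(10, 12)
= 10 * 10 * raise_to(10, 11)
= 10 * 10 * 10 * raise_to(10, 10)
= 10 * 10 * 10 * 10 * raise_to(10, 9)
= 10 * 10 * 10 * 10 * 10 * raise_to(10, 8)
= 10 * 10 * 10 * 10 * 10 * 10 * raise_to(10, 7)
= 10 * 10 * 10 * 10 * 10 * 10 * 10 * raise_to(10, 6)
= 10 * 10 * 10 * 10 * 10 * 10 * 10 * 10 * raise_to(10, 5)
= 10 * 10 * 10 * 10 * 10 * 10 * 10 * 10 * 10 * raise_to(10, 4)
= 10 * 10 * 10 * 10 * 10 * 10 * 10 * 10 * 10 * 10 * raise_to(10, 3)
= 10 * 10 * 10 * 10 * 10 * 10 * 10 * 10 * 10 * 10 * 10 * raise_to(10, 2)
= 10 * 10 * 10 * 10 * 10 * 10 * 10 * 10 * 10 * 10 * 10 * 10 * raise_to(10, 1)
= 10 * 10 * 10 * 10 * 10 * 10 * 10 * 10 * 10 * 10 * 10 * 10 * 10 * raise_to(10, 0)
= 10 * 10 * 10 * 10 * 10 * 10 * 10 * 10 * 10 * 10 * 10 * 10 * 10 * 1
= 10000000000000

10000000000000


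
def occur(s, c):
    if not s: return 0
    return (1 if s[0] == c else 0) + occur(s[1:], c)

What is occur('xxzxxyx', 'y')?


s[0]='x' != 'y' -> 0
s[0]='x' != 'y' -> 0
s[0]='z' != 'y' -> 0
s[0]='x' != 'y' -> 0
s[0]='x' != 'y' -> 0
s[0]='y' == 'y' -> 1
s[0]='x' != 'y' -> 0
Sum: 0 + 0 + 0 + 0 + 0 + 1 + 0 = 1

1


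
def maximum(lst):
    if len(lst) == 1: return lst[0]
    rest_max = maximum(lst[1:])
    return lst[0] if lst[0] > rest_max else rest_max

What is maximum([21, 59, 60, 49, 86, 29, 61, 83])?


maximum([21, 59, 60, 49, 86, 29, 61, 83]): compare 21 with maximum([59, 60, 49, 86, 29, 61, 83])
maximum([59, 60, 49, 86, 29, 61, 83]): compare 59 with maximum([60, 49, 86, 29, 61, 83])
maximum([60, 49, 86, 29, 61, 83]): compare 60 with maximum([49, 86, 29, 61, 83])
maximum([49, 86, 29, 61, 83]): compare 49 with maximum([86, 29, 61, 83])
maximum([86, 29, 61, 83]): compare 86 with maximum([29, 61, 83])
maximum([29, 61, 83]): compare 29 with maximum([61, 83])
maximum([61, 83]): compare 61 with maximum([83])
maximum([83]) = 83  (base case)
Compare 61 with 83 -> 83
Compare 29 with 83 -> 83
Compare 86 with 83 -> 86
Compare 49 with 86 -> 86
Compare 60 with 86 -> 86
Compare 59 with 86 -> 86
Compare 21 with 86 -> 86

86


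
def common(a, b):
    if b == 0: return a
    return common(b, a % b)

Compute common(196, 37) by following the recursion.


common(196, 37) = common(37, 11)
common(37, 11) = common(11, 4)
common(11, 4) = common(4, 3)
common(4, 3) = common(3, 1)
common(3, 1) = common(1, 0)
common(1, 0) = 1  (base case)

1


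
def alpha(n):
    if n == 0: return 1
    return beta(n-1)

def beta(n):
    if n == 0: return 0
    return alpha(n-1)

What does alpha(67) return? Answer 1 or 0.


alpha(67) = beta(66)
beta(66) = alpha(65)
alpha(65) = beta(64)
beta(64) = alpha(63)
alpha(63) = beta(62)
beta(62) = alpha(61)
alpha(61) = beta(60)
beta(60) = alpha(59)
alpha(59) = beta(58)
beta(58) = alpha(57)
alpha(57) = beta(56)
beta(56) = alpha(55)
alpha(55) = beta(54)
beta(54) = alpha(53)
alpha(53) = beta(52)
beta(52) = alpha(51)
alpha(51) = beta(50)
beta(50) = alpha(49)
alpha(49) = beta(48)
beta(48) = alpha(47)
alpha(47) = beta(46)
beta(46) = alpha(45)
alpha(45) = beta(44)
beta(44) = alpha(43)
alpha(43) = beta(42)
beta(42) = alpha(41)
alpha(41) = beta(40)
beta(40) = alpha(39)
alpha(39) = beta(38)
beta(38) = alpha(37)
alpha(37) = beta(36)
beta(36) = alpha(35)
alpha(35) = beta(34)
beta(34) = alpha(33)
alpha(33) = beta(32)
beta(32) = alpha(31)
alpha(31) = beta(30)
beta(30) = alpha(29)
alpha(29) = beta(28)
beta(28) = alpha(27)
alpha(27) = beta(26)
beta(26) = alpha(25)
alpha(25) = beta(24)
beta(24) = alpha(23)
alpha(23) = beta(22)
beta(22) = alpha(21)
alpha(21) = beta(20)
beta(20) = alpha(19)
alpha(19) = beta(18)
beta(18) = alpha(17)
alpha(17) = beta(16)
beta(16) = alpha(15)
alpha(15) = beta(14)
beta(14) = alpha(13)
alpha(13) = beta(12)
beta(12) = alpha(11)
alpha(11) = beta(10)
beta(10) = alpha(9)
alpha(9) = beta(8)
beta(8) = alpha(7)
alpha(7) = beta(6)
beta(6) = alpha(5)
alpha(5) = beta(4)
beta(4) = alpha(3)
alpha(3) = beta(2)
beta(2) = alpha(1)
alpha(1) = beta(0)
beta(0) = 0  (base case)
Result: 0

0


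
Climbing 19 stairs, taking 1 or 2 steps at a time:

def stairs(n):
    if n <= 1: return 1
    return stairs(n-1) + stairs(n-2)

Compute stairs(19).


Building up from base cases:
stairs(0) = 1
stairs(1) = 1
stairs(2) = stairs(1) + stairs(0) = 1 + 1 = 2
stairs(3) = stairs(2) + stairs(1) = 2 + 1 = 3
stairs(4) = stairs(3) + stairs(2) = 3 + 2 = 5
stairs(5) = stairs(4) + stairs(3) = 5 + 3 = 8
stairs(6) = stairs(5) + stairs(4) = 8 + 5 = 13
stairs(7) = stairs(6) + stairs(5) = 13 + 8 = 21
stairs(8) = stairs(7) + stairs(6) = 21 + 13 = 34
stairs(9) = stairs(8) + stairs(7) = 34 + 21 = 55
stairs(10) = stairs(9) + stairs(8) = 55 + 34 = 89
stairs(11) = stairs(10) + stairs(9) = 89 + 55 = 144
stairs(12) = stairs(11) + stairs(10) = 144 + 89 = 233
stairs(13) = stairs(12) + stairs(11) = 233 + 144 = 377
stairs(14) = stairs(13) + stairs(12) = 377 + 233 = 610
stairs(15) = stairs(14) + stairs(13) = 610 + 377 = 987
stairs(16) = stairs(15) + stairs(14) = 987 + 610 = 1597
stairs(17) = stairs(16) + stairs(15) = 1597 + 987 = 2584
stairs(18) = stairs(17) + stairs(16) = 2584 + 1597 = 4181
stairs(19) = stairs(18) + stairs(17) = 4181 + 2584 = 6765

6765


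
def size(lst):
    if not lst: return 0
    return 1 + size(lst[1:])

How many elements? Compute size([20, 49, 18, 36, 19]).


size([20, 49, 18, 36, 19]) = 1 + size([49, 18, 36, 19])
size([49, 18, 36, 19]) = 1 + size([18, 36, 19])
size([18, 36, 19]) = 1 + size([36, 19])
size([36, 19]) = 1 + size([19])
size([19]) = 1 + size([])
size([]) = 0  (base case)
Unwinding: 1 + 1 + 1 + 1 + 1 + 0 = 5

5


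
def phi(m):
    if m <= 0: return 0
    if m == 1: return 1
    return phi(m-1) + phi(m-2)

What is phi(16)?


Computing phi(16) bottom-up:
phi(0) = 0
phi(1) = 1
phi(2) = phi(1) + phi(0) = 1 + 0 = 1
phi(3) = phi(2) + phi(1) = 1 + 1 = 2
phi(4) = phi(3) + phi(2) = 2 + 1 = 3
phi(5) = phi(4) + phi(3) = 3 + 2 = 5
phi(6) = phi(5) + phi(4) = 5 + 3 = 8
phi(7) = phi(6) + phi(5) = 8 + 5 = 13
phi(8) = phi(7) + phi(6) = 13 + 8 = 21
phi(9) = phi(8) + phi(7) = 21 + 13 = 34
phi(10) = phi(9) + phi(8) = 34 + 21 = 55
phi(11) = phi(10) + phi(9) = 55 + 34 = 89
phi(12) = phi(11) + phi(10) = 89 + 55 = 144
phi(13) = phi(12) + phi(11) = 144 + 89 = 233
phi(14) = phi(13) + phi(12) = 233 + 144 = 377
phi(15) = phi(14) + phi(13) = 377 + 233 = 610
phi(16) = phi(15) + phi(14) = 610 + 377 = 987

987


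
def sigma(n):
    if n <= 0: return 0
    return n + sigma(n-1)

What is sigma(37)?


sigma(37)
= 37 + 36 + 35 + 34 + 33 + 32 + 31 + 30 + 29 + 28 + 27 + 26 + 25 + 24 + 23 + 22 + 21 + 20 + 19 + 18 + 17 + 16 + 15 + 14 + 13 + 12 + 11 + 10 + 9 + 8 + 7 + 6 + 5 + 4 + 3 + 2 + 1 + sigma(0)
= 37 + 36 + 35 + 34 + 33 + 32 + 31 + 30 + 29 + 28 + 27 + 26 + 25 + 24 + 23 + 22 + 21 + 20 + 19 + 18 + 17 + 16 + 15 + 14 + 13 + 12 + 11 + 10 + 9 + 8 + 7 + 6 + 5 + 4 + 3 + 2 + 1 + 0
= 703

703


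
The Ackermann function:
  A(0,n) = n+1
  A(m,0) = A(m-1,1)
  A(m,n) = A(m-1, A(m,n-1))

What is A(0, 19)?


A(0, 19) = 20
Result: A(0, 19) = 20

20


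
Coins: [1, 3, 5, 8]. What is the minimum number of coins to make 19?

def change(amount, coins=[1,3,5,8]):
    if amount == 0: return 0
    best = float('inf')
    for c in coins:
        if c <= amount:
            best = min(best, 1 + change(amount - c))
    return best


Building up with DP:
change(0) = 0
change(1) = min(1+change(0)=1+0=1) = 1
change(2) = min(1+change(1)=1+1=2) = 2
change(3) = min(1+change(2)=1+2=3, 1+change(0)=1+0=1) = 1
change(4) = min(1+change(3)=1+1=2, 1+change(1)=1+1=2) = 2
change(5) = min(1+change(4)=1+2=3, 1+change(2)=1+2=3, 1+change(0)=1+0=1) = 1
change(6) = min(1+change(5)=1+1=2, 1+change(3)=1+1=2, 1+change(1)=1+1=2) = 2
change(7) = min(1+change(6)=1+2=3, 1+change(4)=1+2=3, 1+change(2)=1+2=3) = 3
change(8) = min(1+change(7)=1+3=4, 1+change(5)=1+1=2, 1+change(3)=1+1=2, 1+change(0)=1+0=1) = 1
change(9) = min(1+change(8)=1+1=2, 1+change(6)=1+2=3, 1+change(4)=1+2=3, 1+change(1)=1+1=2) = 2
change(10) = min(1+change(9)=1+2=3, 1+change(7)=1+3=4, 1+change(5)=1+1=2, 1+change(2)=1+2=3) = 2
change(11) = min(1+change(10)=1+2=3, 1+change(8)=1+1=2, 1+change(6)=1+2=3, 1+change(3)=1+1=2) = 2
change(12) = min(1+change(11)=1+2=3, 1+change(9)=1+2=3, 1+change(7)=1+3=4, 1+change(4)=1+2=3) = 3
change(13) = min(1+change(12)=1+3=4, 1+change(10)=1+2=3, 1+change(8)=1+1=2, 1+change(5)=1+1=2) = 2
change(14) = min(1+change(13)=1+2=3, 1+change(11)=1+2=3, 1+change(9)=1+2=3, 1+change(6)=1+2=3) = 3
change(15) = min(1+change(14)=1+3=4, 1+change(12)=1+3=4, 1+change(10)=1+2=3, 1+change(7)=1+3=4) = 3
change(16) = min(1+change(15)=1+3=4, 1+change(13)=1+2=3, 1+change(11)=1+2=3, 1+change(8)=1+1=2) = 2
change(17) = min(1+change(16)=1+2=3, 1+change(14)=1+3=4, 1+change(12)=1+3=4, 1+change(9)=1+2=3) = 3
change(18) = min(1+change(17)=1+3=4, 1+change(15)=1+3=4, 1+change(13)=1+2=3, 1+change(10)=1+2=3) = 3
change(19) = min(1+change(18)=1+3=4, 1+change(16)=1+2=3, 1+change(14)=1+3=4, 1+change(11)=1+2=3) = 3

3
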